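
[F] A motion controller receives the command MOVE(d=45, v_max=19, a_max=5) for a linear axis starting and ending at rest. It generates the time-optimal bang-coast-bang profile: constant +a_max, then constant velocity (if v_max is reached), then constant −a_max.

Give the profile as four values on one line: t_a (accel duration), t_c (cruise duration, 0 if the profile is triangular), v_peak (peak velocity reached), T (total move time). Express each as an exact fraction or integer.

t_a=3 t_c=0 v_peak=15 T=6

vₘ²/aₘ = 19²/5 = 361/5
45 < 361/5 → triangular
v_peak = √(45·5) = √225 = 15
t_a = 15/5 = 3; t_c = 0
T = 2·3 = 6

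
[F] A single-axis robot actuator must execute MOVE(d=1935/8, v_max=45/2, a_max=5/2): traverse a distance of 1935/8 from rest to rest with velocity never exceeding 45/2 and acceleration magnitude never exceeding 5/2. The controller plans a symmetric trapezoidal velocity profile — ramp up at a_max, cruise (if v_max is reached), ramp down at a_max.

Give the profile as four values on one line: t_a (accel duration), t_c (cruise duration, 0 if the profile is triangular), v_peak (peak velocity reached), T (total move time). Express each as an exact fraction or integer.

(v_max)²/a_max = (45/2)²/(5/2) = 405/2
1935/8 ≥ 405/2 so v_max reached
t_a = (45/2)/(5/2) = 9; v_peak = 45/2
d_cruise = 1935/8 − 405/2 = 315/8; t_c = (315/8)/(45/2) = 7/4
T = 2·9 + 7/4 = 79/4

t_a=9 t_c=7/4 v_peak=45/2 T=79/4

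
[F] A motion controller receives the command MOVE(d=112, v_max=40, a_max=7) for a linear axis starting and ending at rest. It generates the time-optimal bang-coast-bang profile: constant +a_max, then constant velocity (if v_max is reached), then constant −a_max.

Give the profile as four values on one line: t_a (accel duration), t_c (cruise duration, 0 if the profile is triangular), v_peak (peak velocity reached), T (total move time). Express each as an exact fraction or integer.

vₘ²/aₘ = 40²/7 = 1600/7
112 < 1600/7 so t_c = 0
v_peak = √(112·7) = √784 = 28
t_a = 28/7 = 4; t_c = 0
T = 2·4 = 8

t_a=4 t_c=0 v_peak=28 T=8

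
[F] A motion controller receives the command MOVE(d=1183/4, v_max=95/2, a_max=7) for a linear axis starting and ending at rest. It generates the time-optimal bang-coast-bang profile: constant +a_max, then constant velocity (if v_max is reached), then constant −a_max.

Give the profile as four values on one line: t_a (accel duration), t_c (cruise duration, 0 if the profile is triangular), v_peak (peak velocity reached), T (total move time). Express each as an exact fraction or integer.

t_a=13/2 t_c=0 v_peak=91/2 T=13

v_max²/a_max = (95/2)²/7 = 9025/28
1183/4 < 9025/28 ⇒ no cruise
v_peak = √(1183/4·7) = √(8281/4) = 91/2
t_a = (91/2)/7 = 13/2; t_c = 0
T = 2·13/2 = 13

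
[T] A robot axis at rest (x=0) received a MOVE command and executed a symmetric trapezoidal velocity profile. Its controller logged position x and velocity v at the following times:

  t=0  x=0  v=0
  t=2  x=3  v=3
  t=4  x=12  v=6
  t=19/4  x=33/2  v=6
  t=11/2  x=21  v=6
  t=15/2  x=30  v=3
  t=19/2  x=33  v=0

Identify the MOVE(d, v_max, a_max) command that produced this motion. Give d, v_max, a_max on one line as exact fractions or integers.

final state: t=19/2, x=33, v=0 → d = 33
a_max = (3−0)/(2−0) = 3/2
max v = 6 over t∈[4,11/2] → v_max = 6
check: 6·(4+3/2) = 33 ✓

d=33 v_max=6 a_max=3/2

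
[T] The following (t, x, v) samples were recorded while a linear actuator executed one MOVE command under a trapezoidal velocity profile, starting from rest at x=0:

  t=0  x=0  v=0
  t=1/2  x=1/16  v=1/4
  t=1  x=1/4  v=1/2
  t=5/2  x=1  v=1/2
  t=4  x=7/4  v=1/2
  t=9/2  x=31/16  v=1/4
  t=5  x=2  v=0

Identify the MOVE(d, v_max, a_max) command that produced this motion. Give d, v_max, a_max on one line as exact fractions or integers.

d=2 v_max=1/2 a_max=1/2

final state: t=5, x=2, v=0 → d = 2
a_max = (1/4−0)/(1/2−0) = 1/2
max v = 1/2 over t∈[1,4] → v_max = 1/2
check: 1/2·(1+3) = 2 ✓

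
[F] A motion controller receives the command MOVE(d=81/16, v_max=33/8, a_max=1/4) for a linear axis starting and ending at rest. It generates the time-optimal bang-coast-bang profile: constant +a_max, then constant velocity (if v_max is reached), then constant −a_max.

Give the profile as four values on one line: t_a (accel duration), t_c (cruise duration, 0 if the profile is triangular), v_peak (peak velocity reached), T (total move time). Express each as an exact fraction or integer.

vₘ²/aₘ = (33/8)²/(1/4) = 1089/16
81/16 < 1089/16 → triangular
v_peak = √(81/16·1/4) = √(81/64) = 9/8
t_a = (9/8)/(1/4) = 9/2; t_c = 0
T = 2·9/2 = 9

t_a=9/2 t_c=0 v_peak=9/8 T=9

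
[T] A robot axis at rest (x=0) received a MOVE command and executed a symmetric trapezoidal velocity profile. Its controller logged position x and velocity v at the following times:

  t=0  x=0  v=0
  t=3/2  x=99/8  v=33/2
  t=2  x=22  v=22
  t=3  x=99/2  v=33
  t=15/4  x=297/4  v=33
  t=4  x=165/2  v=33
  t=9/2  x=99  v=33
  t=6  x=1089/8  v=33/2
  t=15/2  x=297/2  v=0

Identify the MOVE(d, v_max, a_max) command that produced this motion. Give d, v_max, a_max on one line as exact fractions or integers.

d=297/2 v_max=33 a_max=11

final state: t=15/2, x=297/2, v=0 → d = 297/2
a_max = (33/2−0)/(3/2−0) = 11
max v = 33 over t∈[3,9/2] → v_max = 33
check: 33·(3+3/2) = 297/2 ✓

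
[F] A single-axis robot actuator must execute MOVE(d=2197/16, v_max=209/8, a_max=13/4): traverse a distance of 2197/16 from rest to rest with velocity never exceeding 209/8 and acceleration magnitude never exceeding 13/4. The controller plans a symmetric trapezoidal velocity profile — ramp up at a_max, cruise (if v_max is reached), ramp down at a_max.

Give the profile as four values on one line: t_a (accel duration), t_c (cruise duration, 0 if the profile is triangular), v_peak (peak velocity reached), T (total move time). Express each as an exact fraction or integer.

vₘ²/aₘ = (209/8)²/(13/4) = 43681/208
2197/16 < 43681/208 ⇒ no cruise
v_peak = √(2197/16·13/4) = √(28561/64) = 169/8
t_a = (169/8)/(13/4) = 13/2; t_c = 0
T = 2·13/2 = 13

t_a=13/2 t_c=0 v_peak=169/8 T=13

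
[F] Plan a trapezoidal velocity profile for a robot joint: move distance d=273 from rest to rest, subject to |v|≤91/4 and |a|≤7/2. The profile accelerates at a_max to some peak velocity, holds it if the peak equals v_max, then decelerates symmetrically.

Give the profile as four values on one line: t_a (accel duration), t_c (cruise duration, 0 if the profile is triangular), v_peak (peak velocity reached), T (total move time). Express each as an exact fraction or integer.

t_a=13/2 t_c=11/2 v_peak=91/4 T=37/2

vₘ²/aₘ = (91/4)²/(7/2) = 1183/8
273 ≥ 1183/8 ⇒ cruise phase
t_a = (91/4)/(7/2) = 13/2; v_peak = 91/4
d_cruise = 273 − 1183/8 = 1001/8; t_c = (1001/8)/(91/4) = 11/2
T = 2·13/2 + 11/2 = 37/2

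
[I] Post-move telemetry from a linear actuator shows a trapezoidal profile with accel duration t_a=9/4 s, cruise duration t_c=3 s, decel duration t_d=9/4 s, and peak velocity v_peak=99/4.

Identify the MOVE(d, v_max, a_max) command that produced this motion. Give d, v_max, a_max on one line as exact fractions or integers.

d=2079/16 v_max=99/4 a_max=11

a_max = (99/4)/(9/4) = 11
d_a = ½·99/4·9/4 = 891/32; d_c = 99/4·3 = 297/4
d = 2·891/32 + 297/4 = 2079/16
t_c = 3 > 0 so v_max = 99/4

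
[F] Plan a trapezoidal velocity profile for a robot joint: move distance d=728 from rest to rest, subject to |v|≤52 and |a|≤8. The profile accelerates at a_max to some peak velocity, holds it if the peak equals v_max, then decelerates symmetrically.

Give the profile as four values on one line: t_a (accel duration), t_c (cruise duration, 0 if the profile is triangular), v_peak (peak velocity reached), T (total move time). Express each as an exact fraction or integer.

vₘ²/aₘ = 52²/8 = 338
728 ≥ 338 → trapezoidal
t_a = 52/8 = 13/2; v_peak = 52
d_cruise = 728 − 338 = 390; t_c = 390/52 = 15/2
T = 2·13/2 + 15/2 = 41/2

t_a=13/2 t_c=15/2 v_peak=52 T=41/2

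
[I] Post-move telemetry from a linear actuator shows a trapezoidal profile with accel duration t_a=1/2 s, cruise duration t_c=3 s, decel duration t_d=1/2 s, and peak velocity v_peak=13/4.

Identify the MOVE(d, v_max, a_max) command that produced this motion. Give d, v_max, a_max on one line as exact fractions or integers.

a_max = (13/4)/(1/2) = 13/2
d_a = ½·13/4·1/2 = 13/16; d_c = 13/4·3 = 39/4
d = 2·13/16 + 39/4 = 91/8
t_c = 3 > 0 ⇒ limit active, v_max = 13/4

d=91/8 v_max=13/4 a_max=13/2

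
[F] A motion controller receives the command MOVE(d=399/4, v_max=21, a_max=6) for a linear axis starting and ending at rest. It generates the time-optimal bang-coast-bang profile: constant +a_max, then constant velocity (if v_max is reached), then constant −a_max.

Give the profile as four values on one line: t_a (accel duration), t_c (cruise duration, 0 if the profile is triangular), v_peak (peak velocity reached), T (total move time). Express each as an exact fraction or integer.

t_a=7/2 t_c=5/4 v_peak=21 T=33/4

(v_max)²/a_max = 21²/6 = 147/2
399/4 ≥ 147/2 so v_max reached
t_a = 21/6 = 7/2; v_peak = 21
d_cruise = 399/4 − 147/2 = 105/4; t_c = (105/4)/21 = 5/4
T = 2·7/2 + 5/4 = 33/4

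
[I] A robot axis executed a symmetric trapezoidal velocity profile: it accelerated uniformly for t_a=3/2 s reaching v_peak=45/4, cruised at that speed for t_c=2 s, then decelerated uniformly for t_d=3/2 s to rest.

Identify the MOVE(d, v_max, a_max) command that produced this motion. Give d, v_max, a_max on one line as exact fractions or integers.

a_max = (45/4)/(3/2) = 15/2
d_a = ½·45/4·3/2 = 135/16; d_c = 45/4·2 = 45/2
d = 2·135/16 + 45/2 = 315/8
t_c = 2 > 0 → v_max = v_peak = 45/4

d=315/8 v_max=45/4 a_max=15/2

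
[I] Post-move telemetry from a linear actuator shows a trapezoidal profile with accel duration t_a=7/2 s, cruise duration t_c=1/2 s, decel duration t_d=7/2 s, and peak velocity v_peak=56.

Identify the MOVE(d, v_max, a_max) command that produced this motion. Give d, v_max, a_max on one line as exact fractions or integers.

a_max = 56/(7/2) = 16
d_a = ½·56·7/2 = 98; d_c = 56·1/2 = 28
d = 2·98 + 28 = 224
t_c = 1/2 > 0 → v_max = v_peak = 56

d=224 v_max=56 a_max=16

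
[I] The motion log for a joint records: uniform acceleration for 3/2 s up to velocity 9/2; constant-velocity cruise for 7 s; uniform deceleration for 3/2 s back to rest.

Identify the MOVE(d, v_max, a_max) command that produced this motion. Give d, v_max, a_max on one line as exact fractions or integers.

d=153/4 v_max=9/2 a_max=3

a_max = (9/2)/(3/2) = 3
d_a = ½·9/2·3/2 = 27/8; d_c = 9/2·7 = 63/2
d = 2·27/8 + 63/2 = 153/4
t_c = 7 > 0 → v_max = v_peak = 9/2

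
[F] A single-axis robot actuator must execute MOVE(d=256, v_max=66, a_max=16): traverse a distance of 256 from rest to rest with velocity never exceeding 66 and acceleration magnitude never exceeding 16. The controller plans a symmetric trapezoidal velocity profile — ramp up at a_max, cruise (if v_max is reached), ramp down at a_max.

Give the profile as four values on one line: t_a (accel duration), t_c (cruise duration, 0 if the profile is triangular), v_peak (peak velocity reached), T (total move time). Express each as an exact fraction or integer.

vₘ²/aₘ = 66²/16 = 1089/4
256 < 1089/4 → triangular
v_peak = √(256·16) = √4096 = 64
t_a = 64/16 = 4; t_c = 0
T = 2·4 = 8

t_a=4 t_c=0 v_peak=64 T=8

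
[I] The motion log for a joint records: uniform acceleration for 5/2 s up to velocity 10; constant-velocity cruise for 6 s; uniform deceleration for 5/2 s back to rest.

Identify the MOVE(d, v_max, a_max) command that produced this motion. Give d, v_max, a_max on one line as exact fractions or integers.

a_max = 10/(5/2) = 4
d_a = ½·10·5/2 = 25/2; d_c = 10·6 = 60
d = 2·25/2 + 60 = 85
t_c = 6 > 0 so v_max = 10

d=85 v_max=10 a_max=4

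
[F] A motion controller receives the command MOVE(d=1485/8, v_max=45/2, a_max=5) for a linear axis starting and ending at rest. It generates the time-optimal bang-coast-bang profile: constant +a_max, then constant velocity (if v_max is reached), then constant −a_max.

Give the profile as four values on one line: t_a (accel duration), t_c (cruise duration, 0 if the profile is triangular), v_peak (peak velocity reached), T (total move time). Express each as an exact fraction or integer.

vₘ²/aₘ = (45/2)²/5 = 405/4
1485/8 ≥ 405/4 so v_max reached
t_a = (45/2)/5 = 9/2; v_peak = 45/2
d_cruise = 1485/8 − 405/4 = 675/8; t_c = (675/8)/(45/2) = 15/4
T = 2·9/2 + 15/4 = 51/4

t_a=9/2 t_c=15/4 v_peak=45/2 T=51/4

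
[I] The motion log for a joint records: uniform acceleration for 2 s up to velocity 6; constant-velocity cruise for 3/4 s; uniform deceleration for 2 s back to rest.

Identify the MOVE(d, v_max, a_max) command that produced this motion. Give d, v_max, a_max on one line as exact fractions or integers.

a_max = 6/2 = 3
d_a = ½·6·2 = 6; d_c = 6·3/4 = 9/2
d = 2·6 + 9/2 = 33/2
t_c = 3/4 > 0 → v_max = v_peak = 6

d=33/2 v_max=6 a_max=3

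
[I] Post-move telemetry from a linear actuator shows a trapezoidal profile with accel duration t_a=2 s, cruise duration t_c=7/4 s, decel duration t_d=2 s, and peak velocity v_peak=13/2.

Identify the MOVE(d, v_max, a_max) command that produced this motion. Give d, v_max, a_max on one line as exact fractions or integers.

d=195/8 v_max=13/2 a_max=13/4

a_max = (13/2)/2 = 13/4
d_a = ½·13/2·2 = 13/2; d_c = 13/2·7/4 = 91/8
d = 2·13/2 + 91/8 = 195/8
t_c = 7/4 > 0 so v_max = 13/2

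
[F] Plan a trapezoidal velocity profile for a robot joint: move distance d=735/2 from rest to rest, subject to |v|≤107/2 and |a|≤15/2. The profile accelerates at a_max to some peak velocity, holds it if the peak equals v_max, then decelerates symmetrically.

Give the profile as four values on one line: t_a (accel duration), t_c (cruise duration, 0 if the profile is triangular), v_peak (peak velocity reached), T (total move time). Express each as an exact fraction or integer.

t_a=7 t_c=0 v_peak=105/2 T=14

v_max²/a_max = (107/2)²/(15/2) = 11449/30
735/2 < 11449/30 ⇒ no cruise
v_peak = √(735/2·15/2) = √(11025/4) = 105/2
t_a = (105/2)/(15/2) = 7; t_c = 0
T = 2·7 = 14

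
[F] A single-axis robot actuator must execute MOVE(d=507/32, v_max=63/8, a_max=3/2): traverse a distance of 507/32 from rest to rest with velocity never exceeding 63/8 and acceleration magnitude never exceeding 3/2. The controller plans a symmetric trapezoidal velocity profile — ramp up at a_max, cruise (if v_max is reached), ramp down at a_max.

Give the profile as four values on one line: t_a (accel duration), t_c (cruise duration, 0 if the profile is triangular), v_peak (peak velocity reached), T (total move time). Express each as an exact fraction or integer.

(v_max)²/a_max = (63/8)²/(3/2) = 1323/32
507/32 < 1323/32 so t_c = 0
v_peak = √(507/32·3/2) = √(1521/64) = 39/8
t_a = (39/8)/(3/2) = 13/4; t_c = 0
T = 2·13/4 = 13/2

t_a=13/4 t_c=0 v_peak=39/8 T=13/2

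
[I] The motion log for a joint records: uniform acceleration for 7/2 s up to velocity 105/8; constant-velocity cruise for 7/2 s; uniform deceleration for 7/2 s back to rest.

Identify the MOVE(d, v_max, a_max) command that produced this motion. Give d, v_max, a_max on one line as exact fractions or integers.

d=735/8 v_max=105/8 a_max=15/4

a_max = (105/8)/(7/2) = 15/4
d_a = ½·105/8·7/2 = 735/32; d_c = 105/8·7/2 = 735/16
d = 2·735/32 + 735/16 = 735/8
t_c = 7/2 > 0 → v_max = v_peak = 105/8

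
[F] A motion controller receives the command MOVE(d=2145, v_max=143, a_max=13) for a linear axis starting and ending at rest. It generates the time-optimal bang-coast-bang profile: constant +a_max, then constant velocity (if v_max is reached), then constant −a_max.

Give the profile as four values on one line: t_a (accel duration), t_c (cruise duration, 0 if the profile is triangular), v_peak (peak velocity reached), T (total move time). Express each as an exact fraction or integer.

v_max²/a_max = 143²/13 = 1573
2145 ≥ 1573 ⇒ cruise phase
t_a = 143/13 = 11; v_peak = 143
d_cruise = 2145 − 1573 = 572; t_c = 572/143 = 4
T = 2·11 + 4 = 26

t_a=11 t_c=4 v_peak=143 T=26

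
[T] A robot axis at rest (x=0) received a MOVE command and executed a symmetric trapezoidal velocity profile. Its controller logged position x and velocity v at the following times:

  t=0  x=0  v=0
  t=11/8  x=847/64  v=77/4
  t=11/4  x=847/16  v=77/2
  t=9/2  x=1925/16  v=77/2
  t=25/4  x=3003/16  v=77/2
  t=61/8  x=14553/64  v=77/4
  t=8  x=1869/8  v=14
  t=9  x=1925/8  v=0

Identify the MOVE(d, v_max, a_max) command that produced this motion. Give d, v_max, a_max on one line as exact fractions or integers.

final state: t=9, x=1925/8, v=0 → d = 1925/8
a_max = (77/4−0)/(11/8−0) = 14
max v = 77/2 over t∈[11/4,25/4] → v_max = 77/2
check: 77/2·(11/4+7/2) = 1925/8 ✓

d=1925/8 v_max=77/2 a_max=14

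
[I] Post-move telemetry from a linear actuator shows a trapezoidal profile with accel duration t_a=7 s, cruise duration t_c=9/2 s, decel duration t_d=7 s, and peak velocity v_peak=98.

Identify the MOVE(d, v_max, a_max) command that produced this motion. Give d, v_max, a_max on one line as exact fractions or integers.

d=1127 v_max=98 a_max=14

a_max = 98/7 = 14
d_a = ½·98·7 = 343; d_c = 98·9/2 = 441
d = 2·343 + 441 = 1127
t_c = 9/2 > 0 so v_max = 98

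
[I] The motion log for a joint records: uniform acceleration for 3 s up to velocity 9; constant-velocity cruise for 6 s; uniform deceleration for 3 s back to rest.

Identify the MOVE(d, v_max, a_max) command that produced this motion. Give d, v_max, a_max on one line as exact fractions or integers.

d=81 v_max=9 a_max=3

a_max = 9/3 = 3
d_a = ½·9·3 = 27/2; d_c = 9·6 = 54
d = 2·27/2 + 54 = 81
t_c = 6 > 0 → v_max = v_peak = 9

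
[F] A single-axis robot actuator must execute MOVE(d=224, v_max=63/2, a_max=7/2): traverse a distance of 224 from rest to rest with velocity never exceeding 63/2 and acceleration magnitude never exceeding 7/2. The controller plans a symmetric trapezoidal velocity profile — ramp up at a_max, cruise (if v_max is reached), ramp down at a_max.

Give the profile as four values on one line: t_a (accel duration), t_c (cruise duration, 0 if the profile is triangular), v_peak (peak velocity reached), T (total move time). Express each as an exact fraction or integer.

v_max²/a_max = (63/2)²/(7/2) = 567/2
224 < 567/2 → triangular
v_peak = √(224·7/2) = √784 = 28
t_a = 28/(7/2) = 8; t_c = 0
T = 2·8 = 16

t_a=8 t_c=0 v_peak=28 T=16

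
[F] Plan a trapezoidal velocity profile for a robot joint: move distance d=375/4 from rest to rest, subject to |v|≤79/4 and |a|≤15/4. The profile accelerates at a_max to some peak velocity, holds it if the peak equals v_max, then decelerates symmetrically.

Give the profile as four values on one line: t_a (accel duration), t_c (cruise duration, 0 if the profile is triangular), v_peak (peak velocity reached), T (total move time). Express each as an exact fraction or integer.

vₘ²/aₘ = (79/4)²/(15/4) = 6241/60
375/4 < 6241/60 → triangular
v_peak = √(375/4·15/4) = √(5625/16) = 75/4
t_a = (75/4)/(15/4) = 5; t_c = 0
T = 2·5 = 10

t_a=5 t_c=0 v_peak=75/4 T=10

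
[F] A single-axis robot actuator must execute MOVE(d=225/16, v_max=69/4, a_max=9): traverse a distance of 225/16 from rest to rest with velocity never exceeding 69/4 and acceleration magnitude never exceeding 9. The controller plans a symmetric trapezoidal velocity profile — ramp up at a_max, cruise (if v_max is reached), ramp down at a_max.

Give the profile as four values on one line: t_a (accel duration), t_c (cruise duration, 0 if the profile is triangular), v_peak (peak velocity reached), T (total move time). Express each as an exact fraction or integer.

t_a=5/4 t_c=0 v_peak=45/4 T=5/2

(v_max)²/a_max = (69/4)²/9 = 529/16
225/16 < 529/16 → triangular
v_peak = √(225/16·9) = √(2025/16) = 45/4
t_a = (45/4)/9 = 5/4; t_c = 0
T = 2·5/4 = 5/2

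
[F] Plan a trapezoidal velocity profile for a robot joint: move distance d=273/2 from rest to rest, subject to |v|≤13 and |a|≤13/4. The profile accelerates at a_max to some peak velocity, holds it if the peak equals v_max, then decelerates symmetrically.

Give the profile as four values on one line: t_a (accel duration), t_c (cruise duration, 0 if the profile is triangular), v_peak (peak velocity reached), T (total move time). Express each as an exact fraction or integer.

(v_max)²/a_max = 13²/(13/4) = 52
273/2 ≥ 52 so v_max reached
t_a = 13/(13/4) = 4; v_peak = 13
d_cruise = 273/2 − 52 = 169/2; t_c = (169/2)/13 = 13/2
T = 2·4 + 13/2 = 29/2

t_a=4 t_c=13/2 v_peak=13 T=29/2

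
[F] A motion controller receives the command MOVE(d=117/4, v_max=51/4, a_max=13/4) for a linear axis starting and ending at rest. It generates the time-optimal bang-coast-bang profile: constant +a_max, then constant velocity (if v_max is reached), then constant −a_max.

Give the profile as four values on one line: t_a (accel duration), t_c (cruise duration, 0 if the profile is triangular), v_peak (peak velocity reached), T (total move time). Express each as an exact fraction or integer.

t_a=3 t_c=0 v_peak=39/4 T=6

vₘ²/aₘ = (51/4)²/(13/4) = 2601/52
117/4 < 2601/52 → triangular
v_peak = √(117/4·13/4) = √(1521/16) = 39/4
t_a = (39/4)/(13/4) = 3; t_c = 0
T = 2·3 = 6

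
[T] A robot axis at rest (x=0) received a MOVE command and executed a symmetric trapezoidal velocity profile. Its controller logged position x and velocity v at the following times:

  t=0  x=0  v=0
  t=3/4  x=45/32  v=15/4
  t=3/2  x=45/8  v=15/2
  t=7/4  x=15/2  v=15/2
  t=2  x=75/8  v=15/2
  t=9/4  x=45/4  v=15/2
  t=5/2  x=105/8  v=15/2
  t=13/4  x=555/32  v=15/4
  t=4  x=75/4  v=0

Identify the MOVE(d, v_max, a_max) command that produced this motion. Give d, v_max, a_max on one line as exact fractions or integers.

d=75/4 v_max=15/2 a_max=5

final state: t=4, x=75/4, v=0 → d = 75/4
a_max = (15/4−0)/(3/4−0) = 5
max v = 15/2 over t∈[3/2,5/2] → v_max = 15/2
check: 15/2·(3/2+1) = 75/4 ✓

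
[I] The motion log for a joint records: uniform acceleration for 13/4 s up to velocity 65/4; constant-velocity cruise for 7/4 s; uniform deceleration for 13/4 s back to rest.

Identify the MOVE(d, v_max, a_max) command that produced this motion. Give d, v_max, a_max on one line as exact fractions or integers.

a_max = (65/4)/(13/4) = 5
d_a = ½·65/4·13/4 = 845/32; d_c = 65/4·7/4 = 455/16
d = 2·845/32 + 455/16 = 325/4
t_c = 7/4 > 0 → v_max = v_peak = 65/4

d=325/4 v_max=65/4 a_max=5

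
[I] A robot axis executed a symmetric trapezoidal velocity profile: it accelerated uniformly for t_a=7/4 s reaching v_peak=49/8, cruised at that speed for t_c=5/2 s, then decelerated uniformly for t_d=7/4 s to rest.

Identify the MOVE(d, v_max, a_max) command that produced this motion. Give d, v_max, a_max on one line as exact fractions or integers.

d=833/32 v_max=49/8 a_max=7/2

a_max = (49/8)/(7/4) = 7/2
d_a = ½·49/8·7/4 = 343/64; d_c = 49/8·5/2 = 245/16
d = 2·343/64 + 245/16 = 833/32
t_c = 5/2 > 0 ⇒ limit active, v_max = 49/8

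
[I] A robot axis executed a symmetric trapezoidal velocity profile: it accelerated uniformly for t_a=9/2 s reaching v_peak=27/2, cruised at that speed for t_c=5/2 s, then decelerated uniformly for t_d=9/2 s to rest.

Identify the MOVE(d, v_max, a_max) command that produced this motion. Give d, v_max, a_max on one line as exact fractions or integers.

a_max = (27/2)/(9/2) = 3
d_a = ½·27/2·9/2 = 243/8; d_c = 27/2·5/2 = 135/4
d = 2·243/8 + 135/4 = 189/2
t_c = 5/2 > 0 → v_max = v_peak = 27/2

d=189/2 v_max=27/2 a_max=3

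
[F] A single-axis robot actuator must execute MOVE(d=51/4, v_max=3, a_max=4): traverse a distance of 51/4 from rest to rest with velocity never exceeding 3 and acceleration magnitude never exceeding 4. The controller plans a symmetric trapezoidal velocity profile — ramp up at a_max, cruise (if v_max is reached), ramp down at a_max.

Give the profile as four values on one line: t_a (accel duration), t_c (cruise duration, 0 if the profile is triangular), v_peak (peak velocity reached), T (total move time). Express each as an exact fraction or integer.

t_a=3/4 t_c=7/2 v_peak=3 T=5

(v_max)²/a_max = 3²/4 = 9/4
51/4 ≥ 9/4 → trapezoidal
t_a = 3/4; v_peak = 3
d_cruise = 51/4 − 9/4 = 21/2; t_c = (21/2)/3 = 7/2
T = 2·3/4 + 7/2 = 5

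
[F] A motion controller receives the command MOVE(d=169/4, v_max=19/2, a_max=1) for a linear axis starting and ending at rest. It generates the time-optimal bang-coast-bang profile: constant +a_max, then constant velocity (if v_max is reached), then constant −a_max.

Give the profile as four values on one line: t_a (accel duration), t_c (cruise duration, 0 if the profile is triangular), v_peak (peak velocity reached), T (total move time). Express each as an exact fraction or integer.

t_a=13/2 t_c=0 v_peak=13/2 T=13

v_max²/a_max = (19/2)²/1 = 361/4
169/4 < 361/4 → triangular
v_peak = √(169/4·1) = √(169/4) = 13/2
t_a = (13/2)/1 = 13/2; t_c = 0
T = 2·13/2 = 13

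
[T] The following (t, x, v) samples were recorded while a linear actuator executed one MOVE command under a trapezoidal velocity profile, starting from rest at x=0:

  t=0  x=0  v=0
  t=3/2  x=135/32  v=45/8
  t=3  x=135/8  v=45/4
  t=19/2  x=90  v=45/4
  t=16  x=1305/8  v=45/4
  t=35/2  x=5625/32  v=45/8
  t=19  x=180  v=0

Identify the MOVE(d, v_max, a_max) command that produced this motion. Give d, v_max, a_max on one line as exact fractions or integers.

final state: t=19, x=180, v=0 → d = 180
a_max = (45/8−0)/(3/2−0) = 15/4
max v = 45/4 over t∈[3,16] → v_max = 45/4
check: 45/4·(3+13) = 180 ✓

d=180 v_max=45/4 a_max=15/4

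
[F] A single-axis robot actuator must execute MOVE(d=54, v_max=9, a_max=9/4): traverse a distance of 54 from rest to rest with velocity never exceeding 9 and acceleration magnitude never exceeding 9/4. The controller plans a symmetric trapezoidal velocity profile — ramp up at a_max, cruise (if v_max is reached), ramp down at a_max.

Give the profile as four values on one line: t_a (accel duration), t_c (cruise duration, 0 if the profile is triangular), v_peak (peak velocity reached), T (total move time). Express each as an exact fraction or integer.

vₘ²/aₘ = 9²/(9/4) = 36
54 ≥ 36 → trapezoidal
t_a = 9/(9/4) = 4; v_peak = 9
d_cruise = 54 − 36 = 18; t_c = 18/9 = 2
T = 2·4 + 2 = 10

t_a=4 t_c=2 v_peak=9 T=10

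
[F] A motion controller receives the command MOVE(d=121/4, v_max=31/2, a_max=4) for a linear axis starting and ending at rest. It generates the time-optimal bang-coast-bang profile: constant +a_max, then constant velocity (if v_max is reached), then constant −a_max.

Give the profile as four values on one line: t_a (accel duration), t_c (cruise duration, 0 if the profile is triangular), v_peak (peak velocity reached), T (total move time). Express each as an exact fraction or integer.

(v_max)²/a_max = (31/2)²/4 = 961/16
121/4 < 961/16 → triangular
v_peak = √(121/4·4) = √121 = 11
t_a = 11/4; t_c = 0
T = 2·11/4 = 11/2

t_a=11/4 t_c=0 v_peak=11 T=11/2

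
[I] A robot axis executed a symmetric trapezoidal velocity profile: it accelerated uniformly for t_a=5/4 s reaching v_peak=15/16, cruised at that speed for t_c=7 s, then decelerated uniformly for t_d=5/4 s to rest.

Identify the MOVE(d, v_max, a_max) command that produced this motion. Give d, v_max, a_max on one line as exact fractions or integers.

d=495/64 v_max=15/16 a_max=3/4

a_max = (15/16)/(5/4) = 3/4
d_a = ½·15/16·5/4 = 75/128; d_c = 15/16·7 = 105/16
d = 2·75/128 + 105/16 = 495/64
t_c = 7 > 0 ⇒ limit active, v_max = 15/16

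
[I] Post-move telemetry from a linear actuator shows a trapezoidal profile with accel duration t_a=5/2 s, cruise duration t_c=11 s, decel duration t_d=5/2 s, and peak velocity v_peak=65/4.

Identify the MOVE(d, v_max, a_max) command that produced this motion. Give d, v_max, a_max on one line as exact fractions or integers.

a_max = (65/4)/(5/2) = 13/2
d_a = ½·65/4·5/2 = 325/16; d_c = 65/4·11 = 715/4
d = 2·325/16 + 715/4 = 1755/8
t_c = 11 > 0 so v_max = 65/4

d=1755/8 v_max=65/4 a_max=13/2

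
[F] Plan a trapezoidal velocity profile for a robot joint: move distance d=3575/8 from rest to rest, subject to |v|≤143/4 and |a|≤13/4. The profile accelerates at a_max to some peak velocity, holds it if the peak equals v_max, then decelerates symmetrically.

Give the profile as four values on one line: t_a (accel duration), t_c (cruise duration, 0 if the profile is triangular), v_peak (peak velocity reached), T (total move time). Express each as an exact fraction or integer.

(v_max)²/a_max = (143/4)²/(13/4) = 1573/4
3575/8 ≥ 1573/4 so v_max reached
t_a = (143/4)/(13/4) = 11; v_peak = 143/4
d_cruise = 3575/8 − 1573/4 = 429/8; t_c = (429/8)/(143/4) = 3/2
T = 2·11 + 3/2 = 47/2

t_a=11 t_c=3/2 v_peak=143/4 T=47/2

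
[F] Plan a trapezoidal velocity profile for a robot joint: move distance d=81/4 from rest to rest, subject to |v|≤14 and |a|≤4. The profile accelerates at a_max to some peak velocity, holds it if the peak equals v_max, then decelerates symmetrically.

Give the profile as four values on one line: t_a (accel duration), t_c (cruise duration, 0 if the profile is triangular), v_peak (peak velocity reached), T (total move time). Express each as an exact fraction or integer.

t_a=9/4 t_c=0 v_peak=9 T=9/2

v_max²/a_max = 14²/4 = 49
81/4 < 49 → triangular
v_peak = √(81/4·4) = √81 = 9
t_a = 9/4; t_c = 0
T = 2·9/4 = 9/2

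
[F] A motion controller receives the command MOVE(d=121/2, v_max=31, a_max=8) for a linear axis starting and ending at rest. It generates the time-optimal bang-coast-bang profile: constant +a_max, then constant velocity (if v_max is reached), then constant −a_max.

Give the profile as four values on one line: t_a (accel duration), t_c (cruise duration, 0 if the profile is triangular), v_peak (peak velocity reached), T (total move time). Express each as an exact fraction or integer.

t_a=11/4 t_c=0 v_peak=22 T=11/2

(v_max)²/a_max = 31²/8 = 961/8
121/2 < 961/8 → triangular
v_peak = √(121/2·8) = √484 = 22
t_a = 22/8 = 11/4; t_c = 0
T = 2·11/4 = 11/2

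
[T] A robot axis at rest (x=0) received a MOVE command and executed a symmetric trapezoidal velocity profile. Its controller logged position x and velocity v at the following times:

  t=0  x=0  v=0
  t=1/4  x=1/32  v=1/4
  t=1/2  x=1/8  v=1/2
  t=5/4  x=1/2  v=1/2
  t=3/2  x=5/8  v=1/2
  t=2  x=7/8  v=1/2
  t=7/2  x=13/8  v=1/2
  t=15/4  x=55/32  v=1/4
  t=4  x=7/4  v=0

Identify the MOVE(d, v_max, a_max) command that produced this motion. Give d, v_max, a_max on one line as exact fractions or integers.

final state: t=4, x=7/4, v=0 → d = 7/4
a_max = (1/4−0)/(1/4−0) = 1
max v = 1/2 over t∈[1/2,7/2] → v_max = 1/2
check: 1/2·(1/2+3) = 7/4 ✓

d=7/4 v_max=1/2 a_max=1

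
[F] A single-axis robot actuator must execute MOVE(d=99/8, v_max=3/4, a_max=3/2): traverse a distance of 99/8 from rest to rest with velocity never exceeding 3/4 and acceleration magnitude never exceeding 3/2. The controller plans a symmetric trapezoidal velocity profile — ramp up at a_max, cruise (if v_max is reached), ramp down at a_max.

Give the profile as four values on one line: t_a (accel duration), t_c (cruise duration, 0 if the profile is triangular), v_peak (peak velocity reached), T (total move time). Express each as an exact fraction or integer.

(v_max)²/a_max = (3/4)²/(3/2) = 3/8
99/8 ≥ 3/8 so v_max reached
t_a = (3/4)/(3/2) = 1/2; v_peak = 3/4
d_cruise = 99/8 − 3/8 = 12; t_c = 12/(3/4) = 16
T = 2·1/2 + 16 = 17

t_a=1/2 t_c=16 v_peak=3/4 T=17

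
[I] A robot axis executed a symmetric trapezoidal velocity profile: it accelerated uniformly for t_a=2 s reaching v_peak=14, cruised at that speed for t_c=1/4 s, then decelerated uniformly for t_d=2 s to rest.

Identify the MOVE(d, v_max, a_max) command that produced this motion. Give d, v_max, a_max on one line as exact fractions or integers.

a_max = 14/2 = 7
d_a = ½·14·2 = 14; d_c = 14·1/4 = 7/2
d = 2·14 + 7/2 = 63/2
t_c = 1/4 > 0 ⇒ limit active, v_max = 14

d=63/2 v_max=14 a_max=7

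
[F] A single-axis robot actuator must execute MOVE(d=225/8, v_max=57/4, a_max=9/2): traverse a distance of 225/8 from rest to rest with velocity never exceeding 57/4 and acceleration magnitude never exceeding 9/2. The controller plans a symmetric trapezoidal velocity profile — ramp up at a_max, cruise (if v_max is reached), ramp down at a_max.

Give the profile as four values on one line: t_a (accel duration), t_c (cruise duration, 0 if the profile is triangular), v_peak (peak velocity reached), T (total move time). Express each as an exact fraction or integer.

(v_max)²/a_max = (57/4)²/(9/2) = 361/8
225/8 < 361/8 so t_c = 0
v_peak = √(225/8·9/2) = √(2025/16) = 45/4
t_a = (45/4)/(9/2) = 5/2; t_c = 0
T = 2·5/2 = 5

t_a=5/2 t_c=0 v_peak=45/4 T=5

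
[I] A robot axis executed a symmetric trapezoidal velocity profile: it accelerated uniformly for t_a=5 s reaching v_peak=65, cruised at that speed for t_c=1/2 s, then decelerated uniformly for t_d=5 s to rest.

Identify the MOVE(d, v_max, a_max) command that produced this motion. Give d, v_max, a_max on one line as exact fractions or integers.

d=715/2 v_max=65 a_max=13

a_max = 65/5 = 13
d_a = ½·65·5 = 325/2; d_c = 65·1/2 = 65/2
d = 2·325/2 + 65/2 = 715/2
t_c = 1/2 > 0 → v_max = v_peak = 65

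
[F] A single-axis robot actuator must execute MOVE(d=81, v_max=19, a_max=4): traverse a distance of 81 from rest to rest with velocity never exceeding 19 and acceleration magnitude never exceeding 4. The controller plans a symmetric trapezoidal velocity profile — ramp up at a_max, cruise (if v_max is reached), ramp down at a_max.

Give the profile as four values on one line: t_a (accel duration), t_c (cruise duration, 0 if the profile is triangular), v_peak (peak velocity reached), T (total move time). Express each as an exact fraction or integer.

t_a=9/2 t_c=0 v_peak=18 T=9

vₘ²/aₘ = 19²/4 = 361/4
81 < 361/4 so t_c = 0
v_peak = √(81·4) = √324 = 18
t_a = 18/4 = 9/2; t_c = 0
T = 2·9/2 = 9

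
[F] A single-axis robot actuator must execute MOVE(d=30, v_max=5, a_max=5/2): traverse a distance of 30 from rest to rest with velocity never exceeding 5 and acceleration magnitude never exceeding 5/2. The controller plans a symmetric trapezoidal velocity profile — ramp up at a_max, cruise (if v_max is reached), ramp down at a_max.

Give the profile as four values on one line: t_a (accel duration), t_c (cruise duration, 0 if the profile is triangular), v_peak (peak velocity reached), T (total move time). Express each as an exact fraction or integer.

t_a=2 t_c=4 v_peak=5 T=8

(v_max)²/a_max = 5²/(5/2) = 10
30 ≥ 10 → trapezoidal
t_a = 5/(5/2) = 2; v_peak = 5
d_cruise = 30 − 10 = 20; t_c = 20/5 = 4
T = 2·2 + 4 = 8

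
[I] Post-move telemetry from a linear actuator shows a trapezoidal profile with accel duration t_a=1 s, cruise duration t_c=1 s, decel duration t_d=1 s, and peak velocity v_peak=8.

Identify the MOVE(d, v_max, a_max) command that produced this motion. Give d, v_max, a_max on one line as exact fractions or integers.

a_max = 8/1 = 8
d_a = ½·8·1 = 4; d_c = 8·1 = 8
d = 2·4 + 8 = 16
t_c = 1 > 0 → v_max = v_peak = 8

d=16 v_max=8 a_max=8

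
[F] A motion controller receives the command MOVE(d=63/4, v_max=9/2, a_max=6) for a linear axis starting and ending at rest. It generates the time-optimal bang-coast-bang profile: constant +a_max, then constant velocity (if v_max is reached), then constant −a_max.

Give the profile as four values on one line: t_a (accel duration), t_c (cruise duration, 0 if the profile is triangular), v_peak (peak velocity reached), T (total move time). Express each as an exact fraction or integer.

(v_max)²/a_max = (9/2)²/6 = 27/8
63/4 ≥ 27/8 → trapezoidal
t_a = (9/2)/6 = 3/4; v_peak = 9/2
d_cruise = 63/4 − 27/8 = 99/8; t_c = (99/8)/(9/2) = 11/4
T = 2·3/4 + 11/4 = 17/4

t_a=3/4 t_c=11/4 v_peak=9/2 T=17/4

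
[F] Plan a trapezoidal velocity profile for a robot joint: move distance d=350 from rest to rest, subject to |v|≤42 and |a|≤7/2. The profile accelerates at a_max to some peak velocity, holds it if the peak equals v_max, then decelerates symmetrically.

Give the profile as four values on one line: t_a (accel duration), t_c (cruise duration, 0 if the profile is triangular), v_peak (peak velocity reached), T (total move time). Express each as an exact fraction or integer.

t_a=10 t_c=0 v_peak=35 T=20

v_max²/a_max = 42²/(7/2) = 504
350 < 504 → triangular
v_peak = √(350·7/2) = √1225 = 35
t_a = 35/(7/2) = 10; t_c = 0
T = 2·10 = 20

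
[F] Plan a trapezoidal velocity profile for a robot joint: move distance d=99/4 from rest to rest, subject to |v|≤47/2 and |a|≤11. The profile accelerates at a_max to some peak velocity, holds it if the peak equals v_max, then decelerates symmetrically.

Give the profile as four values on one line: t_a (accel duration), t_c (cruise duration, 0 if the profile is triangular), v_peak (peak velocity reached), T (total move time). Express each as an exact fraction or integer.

v_max²/a_max = (47/2)²/11 = 2209/44
99/4 < 2209/44 so t_c = 0
v_peak = √(99/4·11) = √(1089/4) = 33/2
t_a = (33/2)/11 = 3/2; t_c = 0
T = 2·3/2 = 3

t_a=3/2 t_c=0 v_peak=33/2 T=3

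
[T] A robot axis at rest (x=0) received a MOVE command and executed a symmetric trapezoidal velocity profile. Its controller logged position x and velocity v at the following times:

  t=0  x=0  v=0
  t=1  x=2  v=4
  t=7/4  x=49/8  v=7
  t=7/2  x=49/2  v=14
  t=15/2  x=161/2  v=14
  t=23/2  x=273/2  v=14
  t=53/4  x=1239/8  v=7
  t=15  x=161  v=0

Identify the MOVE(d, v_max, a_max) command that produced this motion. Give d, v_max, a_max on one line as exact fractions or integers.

final state: t=15, x=161, v=0 → d = 161
a_max = (4−0)/(1−0) = 4
max v = 14 over t∈[7/2,23/2] → v_max = 14
check: 14·(7/2+8) = 161 ✓

d=161 v_max=14 a_max=4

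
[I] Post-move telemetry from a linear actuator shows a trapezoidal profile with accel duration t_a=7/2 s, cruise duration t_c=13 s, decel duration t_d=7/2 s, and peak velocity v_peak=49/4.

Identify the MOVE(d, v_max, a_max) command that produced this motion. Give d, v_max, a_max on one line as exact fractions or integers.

d=1617/8 v_max=49/4 a_max=7/2

a_max = (49/4)/(7/2) = 7/2
d_a = ½·49/4·7/2 = 343/16; d_c = 49/4·13 = 637/4
d = 2·343/16 + 637/4 = 1617/8
t_c = 13 > 0 → v_max = v_peak = 49/4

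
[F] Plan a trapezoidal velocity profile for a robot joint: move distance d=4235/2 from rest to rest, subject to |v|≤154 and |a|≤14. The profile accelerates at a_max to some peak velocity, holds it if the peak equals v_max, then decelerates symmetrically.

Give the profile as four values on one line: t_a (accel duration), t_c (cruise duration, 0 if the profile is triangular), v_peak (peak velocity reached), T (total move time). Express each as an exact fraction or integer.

v_max²/a_max = 154²/14 = 1694
4235/2 ≥ 1694 ⇒ cruise phase
t_a = 154/14 = 11; v_peak = 154
d_cruise = 4235/2 − 1694 = 847/2; t_c = (847/2)/154 = 11/4
T = 2·11 + 11/4 = 99/4

t_a=11 t_c=11/4 v_peak=154 T=99/4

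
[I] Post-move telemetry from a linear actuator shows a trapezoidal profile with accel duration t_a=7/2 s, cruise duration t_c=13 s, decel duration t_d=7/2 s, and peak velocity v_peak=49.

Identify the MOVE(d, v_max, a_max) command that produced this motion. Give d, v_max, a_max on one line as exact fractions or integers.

d=1617/2 v_max=49 a_max=14

a_max = 49/(7/2) = 14
d_a = ½·49·7/2 = 343/4; d_c = 49·13 = 637
d = 2·343/4 + 637 = 1617/2
t_c = 13 > 0 ⇒ limit active, v_max = 49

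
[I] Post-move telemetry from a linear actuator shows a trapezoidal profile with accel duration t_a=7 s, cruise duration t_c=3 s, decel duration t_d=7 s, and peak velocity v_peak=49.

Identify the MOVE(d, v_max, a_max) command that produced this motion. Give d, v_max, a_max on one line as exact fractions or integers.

a_max = 49/7 = 7
d_a = ½·49·7 = 343/2; d_c = 49·3 = 147
d = 2·343/2 + 147 = 490
t_c = 3 > 0 so v_max = 49

d=490 v_max=49 a_max=7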